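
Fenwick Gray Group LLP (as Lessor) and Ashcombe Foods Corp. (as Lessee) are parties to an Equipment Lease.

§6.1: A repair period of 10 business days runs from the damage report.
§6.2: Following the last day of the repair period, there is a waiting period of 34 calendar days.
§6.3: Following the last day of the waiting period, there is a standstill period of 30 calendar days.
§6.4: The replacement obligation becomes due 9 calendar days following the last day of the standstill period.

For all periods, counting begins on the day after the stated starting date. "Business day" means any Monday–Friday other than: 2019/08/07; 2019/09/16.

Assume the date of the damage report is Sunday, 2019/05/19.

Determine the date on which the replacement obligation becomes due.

From Sunday, 2019/05/19, 10 business days (May 20, May 21, May 22, May 23, May 24, May 27, May 28, May 29, May 30, May 31, skipping weekends) brings us to Friday, 2019/05/31, which is the last day of the repair period.
The last day of the waiting period: 2019/05/31 + 34 days = 2019/07/04.
Adding 30 calendar days to 2019/07/04 gives 2019/08/03, which is the last day of the standstill period.
Adding 9 calendar days to 2019/08/03 gives 2019/08/12, which is the date on which the replacement obligation becomes due.

2019/08/12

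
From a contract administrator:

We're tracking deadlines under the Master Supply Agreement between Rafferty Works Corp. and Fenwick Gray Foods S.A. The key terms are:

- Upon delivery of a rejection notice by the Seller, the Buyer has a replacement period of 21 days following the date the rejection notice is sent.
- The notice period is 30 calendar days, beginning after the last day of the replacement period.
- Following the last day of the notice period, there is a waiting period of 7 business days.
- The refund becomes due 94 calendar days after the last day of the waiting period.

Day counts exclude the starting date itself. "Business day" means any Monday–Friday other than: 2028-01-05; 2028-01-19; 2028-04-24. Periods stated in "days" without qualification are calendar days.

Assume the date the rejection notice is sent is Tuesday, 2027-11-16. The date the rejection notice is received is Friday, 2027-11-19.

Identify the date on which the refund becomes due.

Adding 21 calendar days to 2027-11-16 gives 2027-12-07, which is the last day of the replacement period.
The last day of the notice period: 2027-12-07 + 30 days = 2028-01-06.
The last day of the waiting period: 7 business days after Thursday, 2028-01-06, skipping weekends — Jan 7, Jan 10, Jan 11, Jan 12, Jan 13, Jan 14, Jan 17 — lands on Monday, 2028-01-17.
The date on which the refund becomes due: 2028-01-17 + 94 days = 2028-04-20.

2028-04-20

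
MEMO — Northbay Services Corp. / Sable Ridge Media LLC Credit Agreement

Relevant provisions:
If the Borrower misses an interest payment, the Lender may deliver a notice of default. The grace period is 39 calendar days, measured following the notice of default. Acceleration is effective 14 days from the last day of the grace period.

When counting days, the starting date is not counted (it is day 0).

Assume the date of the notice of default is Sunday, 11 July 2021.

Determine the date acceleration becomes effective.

The last day of the grace period: 11 July 2021 + 39 days = 19 August 2021.
The date acceleration becomes effective: 19 August 2021 + 14 days = 2 September 2021.

2 September 2021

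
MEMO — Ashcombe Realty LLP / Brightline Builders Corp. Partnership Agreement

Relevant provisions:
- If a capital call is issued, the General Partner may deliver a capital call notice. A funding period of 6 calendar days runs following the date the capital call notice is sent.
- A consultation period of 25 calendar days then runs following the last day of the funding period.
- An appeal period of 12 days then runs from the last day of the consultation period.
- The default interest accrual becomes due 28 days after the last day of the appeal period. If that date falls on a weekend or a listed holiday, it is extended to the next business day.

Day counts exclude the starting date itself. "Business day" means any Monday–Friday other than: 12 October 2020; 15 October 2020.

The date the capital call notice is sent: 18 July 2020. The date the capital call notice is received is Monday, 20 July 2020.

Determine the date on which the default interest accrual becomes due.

28 September 2020

The last day of the funding period: 6 calendar days after 18 July 2020 is 24 July 2020.
Adding 25 calendar days to 24 July 2020 gives 18 August 2020, which is the last day of the consultation period.
The last day of the appeal period: 18 August 2020 + 12 days = 30 August 2020.
The date on which the default interest accrual becomes due: 28 calendar days after 30 August 2020 is 27 September 2020. That falls on a Sunday, so it rolls to the next business day, Monday, 28 September 2020.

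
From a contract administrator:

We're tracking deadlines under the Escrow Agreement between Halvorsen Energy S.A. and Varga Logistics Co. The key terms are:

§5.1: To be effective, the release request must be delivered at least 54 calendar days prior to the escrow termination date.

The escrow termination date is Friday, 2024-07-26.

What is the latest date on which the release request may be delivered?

2024-06-02

2024-07-26 minus 54 days is 2024-06-02.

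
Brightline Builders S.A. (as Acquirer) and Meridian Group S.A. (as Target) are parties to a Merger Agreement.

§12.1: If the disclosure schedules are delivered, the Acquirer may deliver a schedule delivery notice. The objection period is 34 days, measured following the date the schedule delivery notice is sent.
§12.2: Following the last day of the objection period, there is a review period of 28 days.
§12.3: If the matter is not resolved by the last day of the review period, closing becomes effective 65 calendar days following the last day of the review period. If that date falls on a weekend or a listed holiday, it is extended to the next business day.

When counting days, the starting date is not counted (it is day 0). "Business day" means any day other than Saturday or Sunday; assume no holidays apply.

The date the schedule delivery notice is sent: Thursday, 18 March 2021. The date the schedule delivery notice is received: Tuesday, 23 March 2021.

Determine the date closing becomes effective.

The last day of the objection period: 34 calendar days after 18 March 2021 is 21 April 2021.
Adding 28 calendar days to 21 April 2021 gives 19 May 2021, which is the last day of the review period.
The date closing becomes effective: 19 May 2021 + 65 days = 23 July 2021. 23 July 2021 is a Friday, so no roll-forward applies.

23 July 2021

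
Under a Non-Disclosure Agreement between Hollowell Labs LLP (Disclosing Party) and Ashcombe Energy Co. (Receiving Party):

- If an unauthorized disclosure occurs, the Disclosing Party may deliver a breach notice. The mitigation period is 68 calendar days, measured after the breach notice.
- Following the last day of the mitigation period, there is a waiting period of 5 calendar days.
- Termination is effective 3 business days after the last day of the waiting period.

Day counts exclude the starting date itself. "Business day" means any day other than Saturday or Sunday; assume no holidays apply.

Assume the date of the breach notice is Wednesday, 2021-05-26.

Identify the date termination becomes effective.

2021-08-11

Adding 68 calendar days to 2021-05-26 gives 2021-08-02, which is the last day of the mitigation period.
The last day of the waiting period: 2021-08-02 + 5 days = 2021-08-07.
The date termination becomes effective: 3 business days after Saturday, 2021-08-07, skipping weekends — Aug 9, Aug 10, Aug 11 — lands on Wednesday, 2021-08-11.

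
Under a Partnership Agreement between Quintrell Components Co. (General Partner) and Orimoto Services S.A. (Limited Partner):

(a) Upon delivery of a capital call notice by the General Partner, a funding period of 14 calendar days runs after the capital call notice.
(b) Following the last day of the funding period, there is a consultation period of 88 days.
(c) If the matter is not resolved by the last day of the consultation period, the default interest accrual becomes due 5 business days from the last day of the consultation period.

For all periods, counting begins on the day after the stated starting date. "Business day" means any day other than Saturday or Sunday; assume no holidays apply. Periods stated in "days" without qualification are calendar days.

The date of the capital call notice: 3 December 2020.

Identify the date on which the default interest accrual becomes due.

22 March 2021

Adding 14 calendar days to 3 December 2020 gives 17 December 2020, which is the last day of the funding period.
The last day of the consultation period: 88 calendar days after 17 December 2020 is 15 March 2021.
From Monday, 15 March 2021, 5 business days (Mar 16, Mar 17, Mar 18, Mar 19, Mar 22, skipping weekends) brings us to Monday, 22 March 2021, which is the date on which the default interest accrual becomes due.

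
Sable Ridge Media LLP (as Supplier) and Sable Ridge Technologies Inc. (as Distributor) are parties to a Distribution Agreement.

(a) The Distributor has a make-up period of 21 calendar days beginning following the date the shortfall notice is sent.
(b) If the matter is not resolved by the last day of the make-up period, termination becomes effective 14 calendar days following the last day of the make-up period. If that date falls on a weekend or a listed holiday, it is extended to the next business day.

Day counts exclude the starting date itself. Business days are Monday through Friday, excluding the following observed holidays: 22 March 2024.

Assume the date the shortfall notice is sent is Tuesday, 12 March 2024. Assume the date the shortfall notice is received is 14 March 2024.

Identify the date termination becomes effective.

The last day of the make-up period: 12 March 2024 + 21 days = 2 April 2024.
The date termination becomes effective: 14 calendar days after 2 April 2024 is 16 April 2024. 16 April 2024 is a Tuesday and is not a listed holiday, so no roll-forward applies.

16 April 2024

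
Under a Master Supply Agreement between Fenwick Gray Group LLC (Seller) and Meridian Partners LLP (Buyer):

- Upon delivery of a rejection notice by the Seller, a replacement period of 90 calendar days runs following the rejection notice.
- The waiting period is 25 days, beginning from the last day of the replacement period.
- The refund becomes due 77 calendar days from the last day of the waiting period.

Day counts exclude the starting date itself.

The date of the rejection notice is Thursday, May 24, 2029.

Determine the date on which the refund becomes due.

The last day of the replacement period: 90 calendar days after May 24, 2029 is August 22, 2029.
Adding 25 calendar days to August 22, 2029 gives September 16, 2029, which is the last day of the waiting period.
The date on which the refund becomes due: September 16, 2029 + 77 days = December 2, 2029.

December 2, 2029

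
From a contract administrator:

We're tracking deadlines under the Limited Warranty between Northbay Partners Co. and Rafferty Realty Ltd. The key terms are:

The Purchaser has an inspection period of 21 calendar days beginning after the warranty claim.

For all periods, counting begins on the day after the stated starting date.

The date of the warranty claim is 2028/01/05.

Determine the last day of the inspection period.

The last day of the inspection period: 2028/01/05 + 21 days = 2028/01/26.

2028/01/26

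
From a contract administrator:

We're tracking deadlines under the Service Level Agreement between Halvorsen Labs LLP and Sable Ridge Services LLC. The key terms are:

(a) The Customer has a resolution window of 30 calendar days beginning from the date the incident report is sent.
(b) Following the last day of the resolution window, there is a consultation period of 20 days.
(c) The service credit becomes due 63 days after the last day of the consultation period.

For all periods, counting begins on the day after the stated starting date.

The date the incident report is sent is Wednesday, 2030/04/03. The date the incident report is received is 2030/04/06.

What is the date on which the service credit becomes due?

The last day of the resolution window: 2030/04/03 + 30 days = 2030/05/03.
Adding 20 calendar days to 2030/05/03 gives 2030/05/23, which is the last day of the consultation period.
The date on which the service credit becomes due: 2030/05/23 + 63 days = 2030/07/25.

2030/07/25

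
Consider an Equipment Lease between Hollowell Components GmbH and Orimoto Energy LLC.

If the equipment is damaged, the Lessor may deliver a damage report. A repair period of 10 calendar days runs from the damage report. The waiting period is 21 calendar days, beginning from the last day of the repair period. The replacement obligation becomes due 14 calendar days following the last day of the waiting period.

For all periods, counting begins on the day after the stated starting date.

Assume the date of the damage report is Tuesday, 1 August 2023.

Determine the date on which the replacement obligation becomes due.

The last day of the repair period: 1 August 2023 + 10 days = 11 August 2023.
Adding 21 calendar days to 11 August 2023 gives 1 September 2023, which is the last day of the waiting period.
The date on which the replacement obligation becomes due: 14 calendar days after 1 September 2023 is 15 September 2023.

15 September 2023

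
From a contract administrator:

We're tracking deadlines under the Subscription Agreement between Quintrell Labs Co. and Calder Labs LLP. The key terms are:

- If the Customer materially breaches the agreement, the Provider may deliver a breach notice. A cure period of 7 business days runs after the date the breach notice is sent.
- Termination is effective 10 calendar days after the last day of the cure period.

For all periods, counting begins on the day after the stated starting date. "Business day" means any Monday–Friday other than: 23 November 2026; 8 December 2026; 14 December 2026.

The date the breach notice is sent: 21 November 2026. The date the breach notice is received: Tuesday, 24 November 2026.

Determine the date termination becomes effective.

12 December 2026

The last day of the cure period: 7 business days after Saturday, 21 November 2026, skipping weekends and the listed holiday on Nov 23 — Nov 24, Nov 25, Nov 26, Nov 27, Nov 30, Dec 1, Dec 2 — lands on Wednesday, 2 December 2026.
The date termination becomes effective: 2 December 2026 + 10 days = 12 December 2026.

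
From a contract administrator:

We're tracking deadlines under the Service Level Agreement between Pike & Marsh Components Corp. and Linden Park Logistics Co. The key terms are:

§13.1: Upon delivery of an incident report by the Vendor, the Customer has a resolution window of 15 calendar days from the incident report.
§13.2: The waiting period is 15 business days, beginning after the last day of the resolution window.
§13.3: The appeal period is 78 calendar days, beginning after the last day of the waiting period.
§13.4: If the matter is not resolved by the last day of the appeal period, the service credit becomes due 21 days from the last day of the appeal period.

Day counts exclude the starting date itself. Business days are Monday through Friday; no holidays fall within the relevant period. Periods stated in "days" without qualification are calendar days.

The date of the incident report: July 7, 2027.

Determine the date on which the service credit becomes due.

November 19, 2027

The last day of the resolution window: July 7, 2027 + 15 days = July 22, 2027.
The last day of the waiting period: counting 15 business days from Thursday, July 22, 2027 (Jul 23, Jul 26, Jul 27, Jul 28, …, Aug 10, Aug 11, Aug 12, skipping weekends) reaches Thursday, August 12, 2027.
The last day of the appeal period: August 12, 2027 + 78 days = October 29, 2027.
The date on which the service credit becomes due: 21 calendar days after October 29, 2027 is November 19, 2027.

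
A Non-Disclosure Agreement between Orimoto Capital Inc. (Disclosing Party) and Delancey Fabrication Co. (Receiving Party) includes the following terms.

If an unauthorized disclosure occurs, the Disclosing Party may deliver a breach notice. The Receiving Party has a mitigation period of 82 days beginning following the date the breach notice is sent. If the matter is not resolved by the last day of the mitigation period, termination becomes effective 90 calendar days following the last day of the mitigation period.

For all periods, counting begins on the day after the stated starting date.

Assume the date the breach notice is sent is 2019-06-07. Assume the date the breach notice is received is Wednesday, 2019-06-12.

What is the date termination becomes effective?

2019-11-26

The last day of the mitigation period: 82 calendar days after 2019-06-07 is 2019-08-28.
The date termination becomes effective: 90 calendar days after 2019-08-28 is 2019-11-26.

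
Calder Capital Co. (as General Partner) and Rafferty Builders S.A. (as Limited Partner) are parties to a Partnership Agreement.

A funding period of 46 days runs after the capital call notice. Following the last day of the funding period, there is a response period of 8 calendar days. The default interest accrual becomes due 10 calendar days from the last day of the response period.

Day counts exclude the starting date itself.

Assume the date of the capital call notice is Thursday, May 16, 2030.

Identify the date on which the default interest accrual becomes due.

Adding 46 calendar days to May 16, 2030 gives July 1, 2030, which is the last day of the funding period.
The last day of the response period: 8 calendar days after July 1, 2030 is July 9, 2030.
The date on which the default interest accrual becomes due: July 9, 2030 + 10 days = July 19, 2030.

July 19, 2030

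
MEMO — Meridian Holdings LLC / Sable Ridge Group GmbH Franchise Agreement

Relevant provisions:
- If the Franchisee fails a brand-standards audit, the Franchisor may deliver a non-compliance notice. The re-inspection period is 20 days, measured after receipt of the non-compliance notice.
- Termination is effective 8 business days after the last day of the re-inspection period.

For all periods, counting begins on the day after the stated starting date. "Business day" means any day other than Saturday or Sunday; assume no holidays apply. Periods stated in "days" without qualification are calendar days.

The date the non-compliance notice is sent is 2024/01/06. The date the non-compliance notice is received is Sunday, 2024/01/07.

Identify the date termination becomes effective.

The last day of the re-inspection period: 2024/01/07 + 20 days = 2024/01/27.
From Saturday, 2024/01/27, 8 business days (Jan 29, Jan 30, Jan 31, Feb 1, Feb 2, Feb 5, Feb 6, Feb 7, skipping weekends) brings us to Wednesday, 2024/02/07, which is the date termination becomes effective.

2024/02/07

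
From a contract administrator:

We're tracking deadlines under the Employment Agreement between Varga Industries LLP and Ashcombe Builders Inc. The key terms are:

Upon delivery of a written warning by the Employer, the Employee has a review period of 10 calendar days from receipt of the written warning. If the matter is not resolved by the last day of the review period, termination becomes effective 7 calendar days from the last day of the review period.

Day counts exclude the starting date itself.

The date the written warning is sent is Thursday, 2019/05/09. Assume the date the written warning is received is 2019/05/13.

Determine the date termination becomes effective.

The last day of the review period: 10 calendar days after 2019/05/13 is 2019/05/23.
Adding 7 calendar days to 2019/05/23 gives 2019/05/30, which is the date termination becomes effective.

2019/05/30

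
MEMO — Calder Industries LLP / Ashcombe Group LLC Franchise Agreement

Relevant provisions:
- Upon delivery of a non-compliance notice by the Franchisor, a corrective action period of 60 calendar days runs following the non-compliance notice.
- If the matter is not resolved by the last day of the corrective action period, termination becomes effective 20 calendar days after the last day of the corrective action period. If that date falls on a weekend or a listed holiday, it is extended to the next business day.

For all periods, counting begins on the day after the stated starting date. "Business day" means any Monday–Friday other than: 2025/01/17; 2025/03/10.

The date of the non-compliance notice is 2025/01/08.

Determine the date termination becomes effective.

Adding 60 calendar days to 2025/01/08 gives 2025/03/09, which is the last day of the corrective action period.
The date termination becomes effective: 20 calendar days after 2025/03/09 is 2025/03/29. That falls on a Saturday, so it rolls to the next business day, Monday, 2025/03/31.

2025/03/31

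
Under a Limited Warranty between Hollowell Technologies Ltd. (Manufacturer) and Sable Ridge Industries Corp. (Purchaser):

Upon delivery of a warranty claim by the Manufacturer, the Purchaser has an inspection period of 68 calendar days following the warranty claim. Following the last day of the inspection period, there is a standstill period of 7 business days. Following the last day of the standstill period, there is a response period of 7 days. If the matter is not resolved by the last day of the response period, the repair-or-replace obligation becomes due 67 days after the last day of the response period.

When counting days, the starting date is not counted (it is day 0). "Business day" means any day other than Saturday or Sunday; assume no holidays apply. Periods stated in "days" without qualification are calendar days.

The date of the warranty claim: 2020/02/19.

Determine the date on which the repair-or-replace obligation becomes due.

2020/07/19

The last day of the inspection period: 2020/02/19 + 68 days = 2020/04/27.
From Monday, 2020/04/27, 7 business days (Apr 28, Apr 29, Apr 30, May 1, May 4, May 5, May 6, skipping weekends) brings us to Wednesday, 2020/05/06, which is the last day of the standstill period.
The last day of the response period: 2020/05/06 + 7 days = 2020/05/13.
Adding 67 calendar days to 2020/05/13 gives 2020/07/19, which is the date on which the repair-or-replace obligation becomes due.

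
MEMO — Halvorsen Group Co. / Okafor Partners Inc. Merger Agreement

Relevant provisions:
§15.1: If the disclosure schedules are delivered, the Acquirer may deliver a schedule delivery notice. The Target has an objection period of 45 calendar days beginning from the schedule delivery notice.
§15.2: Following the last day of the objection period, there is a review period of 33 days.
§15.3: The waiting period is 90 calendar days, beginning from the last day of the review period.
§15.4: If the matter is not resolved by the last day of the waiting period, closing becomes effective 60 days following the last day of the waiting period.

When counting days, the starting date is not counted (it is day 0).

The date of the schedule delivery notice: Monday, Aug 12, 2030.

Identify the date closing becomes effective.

Adding 45 calendar days to Aug 12, 2030 gives Sep 26, 2030, which is the last day of the objection period.
Adding 33 calendar days to Sep 26, 2030 gives Oct 29, 2030, which is the last day of the review period.
The last day of the waiting period: Oct 29, 2030 + 90 days = Jan 27, 2031.
Adding 60 calendar days to Jan 27, 2031 gives Mar 28, 2031, which is the date closing becomes effective.

Mar 28, 2031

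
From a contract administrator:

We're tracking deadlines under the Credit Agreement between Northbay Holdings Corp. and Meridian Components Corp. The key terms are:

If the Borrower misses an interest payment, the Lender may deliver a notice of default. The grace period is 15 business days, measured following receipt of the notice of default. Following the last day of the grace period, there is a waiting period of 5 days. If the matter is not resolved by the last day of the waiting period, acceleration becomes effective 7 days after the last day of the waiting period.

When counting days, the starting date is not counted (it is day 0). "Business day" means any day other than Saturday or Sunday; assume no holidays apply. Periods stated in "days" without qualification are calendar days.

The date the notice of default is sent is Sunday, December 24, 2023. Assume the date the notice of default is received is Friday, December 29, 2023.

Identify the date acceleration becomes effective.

The last day of the grace period: counting 15 business days from Friday, December 29, 2023 (Jan 1, Jan 2, Jan 3, Jan 4, …, Jan 17, Jan 18, Jan 19, skipping weekends) reaches Friday, January 19, 2024.
The last day of the waiting period: January 19, 2024 + 5 days = January 24, 2024.
The date acceleration becomes effective: 7 calendar days after January 24, 2024 is January 31, 2024.

January 31, 2024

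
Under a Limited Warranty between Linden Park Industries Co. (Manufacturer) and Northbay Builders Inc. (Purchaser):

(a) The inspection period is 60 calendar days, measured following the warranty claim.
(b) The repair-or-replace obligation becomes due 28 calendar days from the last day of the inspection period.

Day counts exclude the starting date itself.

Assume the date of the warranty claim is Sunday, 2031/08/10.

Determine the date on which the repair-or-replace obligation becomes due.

Adding 60 calendar days to 2031/08/10 gives 2031/10/09, which is the last day of the inspection period.
The date on which the repair-or-replace obligation becomes due: 28 calendar days after 2031/10/09 is 2031/11/06.

2031/11/06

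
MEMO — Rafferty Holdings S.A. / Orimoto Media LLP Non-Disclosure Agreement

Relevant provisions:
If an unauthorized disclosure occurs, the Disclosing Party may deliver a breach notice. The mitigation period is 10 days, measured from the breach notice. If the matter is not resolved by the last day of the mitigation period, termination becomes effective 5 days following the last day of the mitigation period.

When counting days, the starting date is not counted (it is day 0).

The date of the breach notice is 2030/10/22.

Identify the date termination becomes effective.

The last day of the mitigation period: 2030/10/22 + 10 days = 2030/11/01.
Adding 5 calendar days to 2030/11/01 gives 2030/11/06, which is the date termination becomes effective.

2030/11/06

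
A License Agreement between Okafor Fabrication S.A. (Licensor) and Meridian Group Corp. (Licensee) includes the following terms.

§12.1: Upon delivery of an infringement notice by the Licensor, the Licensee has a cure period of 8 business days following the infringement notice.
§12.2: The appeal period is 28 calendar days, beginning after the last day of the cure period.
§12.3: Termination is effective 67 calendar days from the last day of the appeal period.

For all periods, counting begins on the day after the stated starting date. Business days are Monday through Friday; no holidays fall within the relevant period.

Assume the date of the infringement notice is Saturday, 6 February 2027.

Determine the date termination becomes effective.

The last day of the cure period: counting 8 business days from Saturday, 6 February 2027 (Feb 8, Feb 9, Feb 10, Feb 11, Feb 12, Feb 15, Feb 16, Feb 17, skipping weekends) reaches Wednesday, 17 February 2027.
Adding 28 calendar days to 17 February 2027 gives 17 March 2027, which is the last day of the appeal period.
Adding 67 calendar days to 17 March 2027 gives 23 May 2027, which is the date termination becomes effective.

23 May 2027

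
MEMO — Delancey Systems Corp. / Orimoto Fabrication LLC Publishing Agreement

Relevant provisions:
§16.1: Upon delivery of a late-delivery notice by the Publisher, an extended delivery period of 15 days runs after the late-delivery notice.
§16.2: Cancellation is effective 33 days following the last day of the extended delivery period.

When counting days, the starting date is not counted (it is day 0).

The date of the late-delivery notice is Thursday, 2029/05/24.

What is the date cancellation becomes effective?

The last day of the extended delivery period: 2029/05/24 + 15 days = 2029/06/08.
The date cancellation becomes effective: 33 calendar days after 2029/06/08 is 2029/07/11.

2029/07/11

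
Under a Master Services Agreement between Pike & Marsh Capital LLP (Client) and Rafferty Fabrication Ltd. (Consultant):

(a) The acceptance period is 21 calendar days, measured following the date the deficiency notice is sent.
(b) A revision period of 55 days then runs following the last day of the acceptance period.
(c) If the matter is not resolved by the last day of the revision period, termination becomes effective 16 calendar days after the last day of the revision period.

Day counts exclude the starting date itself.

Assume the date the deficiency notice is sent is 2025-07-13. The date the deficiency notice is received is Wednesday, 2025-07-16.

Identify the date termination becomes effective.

The last day of the acceptance period: 2025-07-13 + 21 days = 2025-08-03.
Adding 55 calendar days to 2025-08-03 gives 2025-09-27, which is the last day of the revision period.
Adding 16 calendar days to 2025-09-27 gives 2025-10-13, which is the date termination becomes effective.

2025-10-13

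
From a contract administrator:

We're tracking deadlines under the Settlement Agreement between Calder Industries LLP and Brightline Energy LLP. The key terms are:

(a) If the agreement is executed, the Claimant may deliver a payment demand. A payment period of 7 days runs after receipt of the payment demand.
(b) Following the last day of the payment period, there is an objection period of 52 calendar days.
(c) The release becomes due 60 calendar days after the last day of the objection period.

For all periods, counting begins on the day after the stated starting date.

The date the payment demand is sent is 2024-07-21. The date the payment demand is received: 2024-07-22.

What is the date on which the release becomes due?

2024-11-18

The last day of the payment period: 7 calendar days after 2024-07-22 is 2024-07-29.
The last day of the objection period: 52 calendar days after 2024-07-29 is 2024-09-19.
Adding 60 calendar days to 2024-09-19 gives 2024-11-18, which is the date on which the release becomes due.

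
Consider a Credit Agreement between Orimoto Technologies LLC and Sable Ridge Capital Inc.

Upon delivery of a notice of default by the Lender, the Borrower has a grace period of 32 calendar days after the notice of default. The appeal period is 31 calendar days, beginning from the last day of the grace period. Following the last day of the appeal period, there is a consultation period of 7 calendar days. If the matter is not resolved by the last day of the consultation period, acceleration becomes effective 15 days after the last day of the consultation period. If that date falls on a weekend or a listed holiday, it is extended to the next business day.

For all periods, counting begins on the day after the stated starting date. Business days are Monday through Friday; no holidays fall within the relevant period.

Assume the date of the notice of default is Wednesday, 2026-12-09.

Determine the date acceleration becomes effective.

2027-03-04

The last day of the grace period: 32 calendar days after 2026-12-09 is 2027-01-10.
The last day of the appeal period: 2027-01-10 + 31 days = 2027-02-10.
Adding 7 calendar days to 2027-02-10 gives 2027-02-17, which is the last day of the consultation period.
Adding 15 calendar days to 2027-02-17 gives 2027-03-04, which is the date acceleration becomes effective. 2027-03-04 is a Thursday, so no roll-forward applies.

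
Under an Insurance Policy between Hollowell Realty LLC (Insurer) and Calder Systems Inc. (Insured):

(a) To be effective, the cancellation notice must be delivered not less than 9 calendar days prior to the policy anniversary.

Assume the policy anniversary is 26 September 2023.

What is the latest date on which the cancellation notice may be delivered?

Counting back 9 calendar days from 26 September 2023 gives 17 September 2023.

17 September 2023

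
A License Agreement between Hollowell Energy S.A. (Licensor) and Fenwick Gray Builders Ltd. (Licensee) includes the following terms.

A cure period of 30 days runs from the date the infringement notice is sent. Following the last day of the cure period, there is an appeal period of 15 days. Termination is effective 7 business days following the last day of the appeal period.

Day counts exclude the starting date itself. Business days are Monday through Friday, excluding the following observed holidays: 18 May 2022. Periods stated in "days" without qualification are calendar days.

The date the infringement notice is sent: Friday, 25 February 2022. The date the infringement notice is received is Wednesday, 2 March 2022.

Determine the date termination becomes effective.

Adding 30 calendar days to 25 February 2022 gives 27 March 2022, which is the last day of the cure period.
Adding 15 calendar days to 27 March 2022 gives 11 April 2022, which is the last day of the appeal period.
The date termination becomes effective: counting 7 business days from Monday, 11 April 2022 (Apr 12, Apr 13, Apr 14, Apr 15, Apr 18, Apr 19, Apr 20, skipping weekends) reaches Wednesday, 20 April 2022.

20 April 2022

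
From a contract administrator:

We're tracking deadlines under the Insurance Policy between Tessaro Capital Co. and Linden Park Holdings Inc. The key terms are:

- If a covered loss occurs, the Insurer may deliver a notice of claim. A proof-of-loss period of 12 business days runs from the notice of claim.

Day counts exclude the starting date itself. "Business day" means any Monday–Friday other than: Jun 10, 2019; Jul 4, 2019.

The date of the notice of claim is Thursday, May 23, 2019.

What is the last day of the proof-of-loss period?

From Thursday, May 23, 2019, 12 business days (May 24, May 27, May 28, May 29, …, Jun 6, Jun 7, Jun 11, skipping weekends and the listed holiday on Jun 10) brings us to Tuesday, Jun 11, 2019, which is the last day of the proof-of-loss period.

Jun 11, 2019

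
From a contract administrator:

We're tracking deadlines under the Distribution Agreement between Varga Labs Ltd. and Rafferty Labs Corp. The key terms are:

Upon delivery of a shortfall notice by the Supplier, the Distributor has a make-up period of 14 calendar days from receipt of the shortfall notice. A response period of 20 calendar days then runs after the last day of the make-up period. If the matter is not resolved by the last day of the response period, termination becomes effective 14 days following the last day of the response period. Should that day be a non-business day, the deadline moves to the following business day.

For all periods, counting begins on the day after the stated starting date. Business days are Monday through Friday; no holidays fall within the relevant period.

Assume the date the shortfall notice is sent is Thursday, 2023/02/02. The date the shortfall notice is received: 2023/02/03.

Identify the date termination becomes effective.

2023/03/23

The last day of the make-up period: 14 calendar days after 2023/02/03 is 2023/02/17.
Adding 20 calendar days to 2023/02/17 gives 2023/03/09, which is the last day of the response period.
The date termination becomes effective: 14 calendar days after 2023/03/09 is 2023/03/23. 2023/03/23 is a Thursday, so no roll-forward applies.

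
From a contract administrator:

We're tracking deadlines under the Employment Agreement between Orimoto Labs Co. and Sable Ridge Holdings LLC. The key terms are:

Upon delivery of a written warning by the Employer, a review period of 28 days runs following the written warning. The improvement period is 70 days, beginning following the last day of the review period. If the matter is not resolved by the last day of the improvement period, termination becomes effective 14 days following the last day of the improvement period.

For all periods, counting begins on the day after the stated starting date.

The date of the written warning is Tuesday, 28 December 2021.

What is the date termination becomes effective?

The last day of the review period: 28 calendar days after 28 December 2021 is 25 January 2022.
The last day of the improvement period: 70 calendar days after 25 January 2022 is 5 April 2022.
The date termination becomes effective: 14 calendar days after 5 April 2022 is 19 April 2022.

19 April 2022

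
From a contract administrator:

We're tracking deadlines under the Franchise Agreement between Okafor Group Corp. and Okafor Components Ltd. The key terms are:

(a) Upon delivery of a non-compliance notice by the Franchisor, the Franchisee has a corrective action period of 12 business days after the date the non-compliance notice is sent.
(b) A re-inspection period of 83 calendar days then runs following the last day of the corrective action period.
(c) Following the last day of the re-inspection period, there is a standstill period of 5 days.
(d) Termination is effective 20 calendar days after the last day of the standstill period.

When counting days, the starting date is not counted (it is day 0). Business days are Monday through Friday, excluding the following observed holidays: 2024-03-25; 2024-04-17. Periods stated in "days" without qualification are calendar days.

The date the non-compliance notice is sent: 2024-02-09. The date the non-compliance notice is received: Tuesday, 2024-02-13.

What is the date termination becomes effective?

2024-06-14

From Friday, 2024-02-09, 12 business days (Feb 12, Feb 13, Feb 14, Feb 15, …, Feb 23, Feb 26, Feb 27, skipping weekends) brings us to Tuesday, 2024-02-27, which is the last day of the corrective action period.
The last day of the re-inspection period: 2024-02-27 + 83 days = 2024-05-20.
Adding 5 calendar days to 2024-05-20 gives 2024-05-25, which is the last day of the standstill period.
The date termination becomes effective: 20 calendar days after 2024-05-25 is 2024-06-14.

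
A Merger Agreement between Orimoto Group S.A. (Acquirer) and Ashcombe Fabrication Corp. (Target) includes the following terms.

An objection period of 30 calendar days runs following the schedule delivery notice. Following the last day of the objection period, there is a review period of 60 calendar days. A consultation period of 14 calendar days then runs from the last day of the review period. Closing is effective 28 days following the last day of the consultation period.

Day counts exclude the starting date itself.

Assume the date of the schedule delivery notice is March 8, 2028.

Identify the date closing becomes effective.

July 18, 2028

Adding 30 calendar days to March 8, 2028 gives April 7, 2028, which is the last day of the objection period.
The last day of the review period: April 7, 2028 + 60 days = June 6, 2028.
Adding 14 calendar days to June 6, 2028 gives June 20, 2028, which is the last day of the consultation period.
The date closing becomes effective: June 20, 2028 + 28 days = July 18, 2028.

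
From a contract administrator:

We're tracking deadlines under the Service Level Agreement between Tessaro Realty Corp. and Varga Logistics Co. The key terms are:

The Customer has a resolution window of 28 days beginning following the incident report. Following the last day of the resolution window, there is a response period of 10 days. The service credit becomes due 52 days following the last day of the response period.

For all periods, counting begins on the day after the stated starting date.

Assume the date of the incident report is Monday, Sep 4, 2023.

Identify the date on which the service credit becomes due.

Dec 3, 2023

The last day of the resolution window: 28 calendar days after Sep 4, 2023 is Oct 2, 2023.
Adding 10 calendar days to Oct 2, 2023 gives Oct 12, 2023, which is the last day of the response period.
Adding 52 calendar days to Oct 12, 2023 gives Dec 3, 2023, which is the date on which the service credit becomes due.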